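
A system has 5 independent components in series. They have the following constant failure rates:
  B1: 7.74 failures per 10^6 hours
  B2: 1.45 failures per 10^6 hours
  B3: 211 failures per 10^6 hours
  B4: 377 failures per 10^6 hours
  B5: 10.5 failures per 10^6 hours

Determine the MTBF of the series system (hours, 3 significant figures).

1650

Series of exponential components: λ_sys = Σ λ_i
λ_sys = 0.00000774 + 0.00000145 + 0.000211 + 0.000377 + 0.0000105 = 6.0769e-04 /h
MTBF = 1 / λ_sys = 1650 h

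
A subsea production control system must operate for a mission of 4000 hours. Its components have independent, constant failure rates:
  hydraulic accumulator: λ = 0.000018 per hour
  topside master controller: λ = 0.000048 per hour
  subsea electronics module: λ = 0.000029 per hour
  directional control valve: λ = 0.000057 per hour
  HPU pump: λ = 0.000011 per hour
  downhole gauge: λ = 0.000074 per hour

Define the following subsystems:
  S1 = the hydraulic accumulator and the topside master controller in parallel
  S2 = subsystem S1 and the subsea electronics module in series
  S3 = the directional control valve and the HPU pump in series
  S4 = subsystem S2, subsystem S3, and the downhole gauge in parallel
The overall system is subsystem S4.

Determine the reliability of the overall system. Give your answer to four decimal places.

R(hydraulic accumulator) = exp(−0.000018 × 4000) = 0.930531
R(topside master controller) = exp(−0.000048 × 4000) = 0.825307
R(subsea electronics module) = exp(−0.000029 × 4000) = 0.890475
R(directional control valve) = exp(−0.000057 × 4000) = 0.796124
R(HPU pump) = exp(−0.000011 × 4000) = 0.956954
R(downhole gauge) = exp(−0.000074 × 4000) = 0.743787
Parallel (hydraulic accumulator and topside master controller): 1 − (1 − 0.930531)(1 − 0.825307) = 0.987864
Series ([0.987864] and subsea electronics module): 0.987864 × 0.890475 = 0.879668
Series (directional control valve and HPU pump): 0.796124 × 0.956954 = 0.761854
Parallel ([0.879668], [0.761854], and downhole gauge): 1 − (1 − 0.879668)(1 − 0.761854)(1 − 0.743787) = 0.9927

0.9927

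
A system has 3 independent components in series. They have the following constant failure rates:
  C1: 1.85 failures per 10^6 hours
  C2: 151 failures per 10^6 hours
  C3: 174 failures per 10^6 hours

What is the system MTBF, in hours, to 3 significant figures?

3060

Series of exponential components: λ_sys = Σ λ_i
λ_sys = 0.00000185 + 0.000151 + 0.000174 = 3.2685e-04 /h
MTBF = 1 / λ_sys = 3060 h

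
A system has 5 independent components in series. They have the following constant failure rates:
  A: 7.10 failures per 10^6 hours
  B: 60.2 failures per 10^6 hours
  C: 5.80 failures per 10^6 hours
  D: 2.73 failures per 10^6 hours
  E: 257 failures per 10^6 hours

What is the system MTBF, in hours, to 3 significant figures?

Series of exponential components: λ_sys = Σ λ_i
λ_sys = 0.00000710 + 0.0000602 + 0.00000580 + 0.00000273 + 0.000257 = 3.3283e-04 /h
MTBF = 1 / λ_sys = 3000 h

3000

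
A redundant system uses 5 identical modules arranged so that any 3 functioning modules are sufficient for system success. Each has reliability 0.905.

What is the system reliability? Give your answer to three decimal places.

R = Σ_{i=3}^{5} C(5,i) p^i (1−p)^{5−i} with p = 0.905
C(5,3)·0.905^3·0.095^2 = 0.06689
C(5,4)·0.905^4·0.095^1 = 0.31863
C(5,5)·0.905^5·0.095^0 = 0.60708
Sum = 0.993

0.993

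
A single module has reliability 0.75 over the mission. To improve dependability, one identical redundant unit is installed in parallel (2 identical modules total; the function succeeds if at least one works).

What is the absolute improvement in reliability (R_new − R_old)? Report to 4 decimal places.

R_before = 0.75
R_after = 1 − (1 − 0.75)^2 = 0.9375
ΔR = 0.9375 − 0.75 = 0.1875

0.1875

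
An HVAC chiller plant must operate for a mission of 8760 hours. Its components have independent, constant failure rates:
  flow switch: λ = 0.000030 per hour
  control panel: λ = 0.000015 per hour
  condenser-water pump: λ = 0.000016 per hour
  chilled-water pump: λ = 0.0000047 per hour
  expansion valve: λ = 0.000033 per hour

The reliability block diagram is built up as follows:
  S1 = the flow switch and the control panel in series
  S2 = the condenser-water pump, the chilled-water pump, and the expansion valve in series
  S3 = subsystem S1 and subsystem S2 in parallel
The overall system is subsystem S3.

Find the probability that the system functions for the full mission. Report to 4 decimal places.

R(flow switch) = exp(−0.000030 × 8760) = 0.768896
R(control panel) = exp(−0.000015 × 8760) = 0.876867
R(condenser-water pump) = exp(−0.000016 × 8760) = 0.869219
R(chilled-water pump) = exp(−0.0000047 × 8760) = 0.959664
R(expansion valve) = exp(−0.000033 × 8760) = 0.748952
Series (flow switch and control panel): 0.768896 × 0.876867 = 0.674220
Series (condenser-water pump, chilled-water pump, and expansion valve): 0.869219 × 0.959664 × 0.748952 = 0.624744
Parallel ([0.674220] and [0.624744]): 1 − (1 − 0.674220)(1 − 0.624744) = 0.8777

0.8777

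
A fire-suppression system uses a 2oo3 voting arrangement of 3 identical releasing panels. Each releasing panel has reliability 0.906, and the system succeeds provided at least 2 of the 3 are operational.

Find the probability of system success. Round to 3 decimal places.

0.975

R = Σ_{i=2}^{3} C(3,i) p^i (1−p)^{3−i} with p = 0.906
C(3,2)·0.906^2·0.094^1 = 0.23148
C(3,3)·0.906^3·0.094^0 = 0.74368
Sum = 0.975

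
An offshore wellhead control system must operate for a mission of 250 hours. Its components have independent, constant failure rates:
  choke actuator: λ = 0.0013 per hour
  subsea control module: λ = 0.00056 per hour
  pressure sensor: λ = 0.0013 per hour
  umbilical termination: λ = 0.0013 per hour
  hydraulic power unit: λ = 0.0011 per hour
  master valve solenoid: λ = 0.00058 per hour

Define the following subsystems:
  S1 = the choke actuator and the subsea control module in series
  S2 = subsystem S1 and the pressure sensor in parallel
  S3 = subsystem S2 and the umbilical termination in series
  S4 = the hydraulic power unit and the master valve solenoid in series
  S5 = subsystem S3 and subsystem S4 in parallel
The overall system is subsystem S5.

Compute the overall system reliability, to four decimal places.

0.8793

R(choke actuator) = exp(−0.0013 × 250) = 0.722527
R(subsea control module) = exp(−0.00056 × 250) = 0.869358
R(pressure sensor) = exp(−0.0013 × 250) = 0.722527
R(umbilical termination) = exp(−0.0013 × 250) = 0.722527
R(hydraulic power unit) = exp(−0.0011 × 250) = 0.759572
R(master valve solenoid) = exp(−0.00058 × 250) = 0.865022
Series (choke actuator and subsea control module): 0.722527 × 0.869358 = 0.628135
Parallel ([0.628135] and pressure sensor): 1 − (1 − 0.628135)(1 − 0.722527) = 0.896818
Series ([0.896818] and umbilical termination): 0.896818 × 0.722527 = 0.647975
Series (hydraulic power unit and master valve solenoid): 0.759572 × 0.865022 = 0.657046
Parallel ([0.647975] and [0.657046]): 1 − (1 − 0.647975)(1 − 0.657046) = 0.8793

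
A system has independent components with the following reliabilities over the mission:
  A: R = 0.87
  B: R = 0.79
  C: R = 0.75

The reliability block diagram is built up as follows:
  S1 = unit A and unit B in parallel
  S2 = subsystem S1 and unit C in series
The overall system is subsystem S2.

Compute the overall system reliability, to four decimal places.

0.7295

Parallel (A and B): 1 − (1 − 0.870000)(1 − 0.790000) = 0.972700
Series ([0.972700] and C): 0.972700 × 0.750000 = 0.7295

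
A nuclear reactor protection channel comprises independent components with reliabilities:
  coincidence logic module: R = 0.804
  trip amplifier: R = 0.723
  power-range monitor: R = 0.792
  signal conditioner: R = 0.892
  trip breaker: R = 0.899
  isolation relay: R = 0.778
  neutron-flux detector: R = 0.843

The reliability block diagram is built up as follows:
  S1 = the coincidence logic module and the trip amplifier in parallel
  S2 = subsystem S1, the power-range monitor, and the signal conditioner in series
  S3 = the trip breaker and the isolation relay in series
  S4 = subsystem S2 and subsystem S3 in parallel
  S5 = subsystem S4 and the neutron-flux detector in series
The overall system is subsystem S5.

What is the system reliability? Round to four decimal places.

Parallel (coincidence logic module and trip amplifier): 1 − (1 − 0.804000)(1 − 0.723000) = 0.945708
Series ([0.945708], power-range monitor, and signal conditioner): 0.945708 × 0.792000 × 0.892000 = 0.668109
Series (trip breaker and isolation relay): 0.899000 × 0.778000 = 0.699422
Parallel ([0.668109] and [0.699422]): 1 − (1 − 0.668109)(1 − 0.699422) = 0.900241
Series ([0.900241] and neutron-flux detector): 0.900241 × 0.843000 = 0.7589

0.7589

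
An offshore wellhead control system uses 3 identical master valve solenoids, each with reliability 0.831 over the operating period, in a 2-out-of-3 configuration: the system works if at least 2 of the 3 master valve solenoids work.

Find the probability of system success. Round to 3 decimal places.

0.924

R = Σ_{i=2}^{3} C(3,i) p^i (1−p)^{3−i} with p = 0.831
C(3,2)·0.831^2·0.169^1 = 0.35011
C(3,3)·0.831^3·0.169^0 = 0.57386
Sum = 0.924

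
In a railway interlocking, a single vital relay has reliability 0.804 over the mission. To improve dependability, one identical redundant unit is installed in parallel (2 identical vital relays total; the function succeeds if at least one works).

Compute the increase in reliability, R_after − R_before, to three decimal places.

0.158

R_before = 0.804
R_after = 1 − (1 − 0.804)^2 = 0.962
ΔR = 0.962 − 0.804 = 0.158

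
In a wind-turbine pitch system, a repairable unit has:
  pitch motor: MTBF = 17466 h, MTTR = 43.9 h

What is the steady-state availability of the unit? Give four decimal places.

A(pitch motor) = MTBF/(MTBF+MTTR) = 17466/(17466+43.9) = 0.9975

0.9975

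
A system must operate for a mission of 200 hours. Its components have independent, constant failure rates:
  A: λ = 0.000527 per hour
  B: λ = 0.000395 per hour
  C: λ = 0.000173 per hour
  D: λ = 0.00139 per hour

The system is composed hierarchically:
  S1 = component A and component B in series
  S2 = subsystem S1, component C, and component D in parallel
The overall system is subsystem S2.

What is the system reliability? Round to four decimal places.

R(A) = exp(−0.000527 × 200) = 0.899964
R(B) = exp(−0.000395 × 200) = 0.924040
R(C) = exp(−0.000173 × 200) = 0.965992
R(D) = exp(−0.00139 × 200) = 0.757297
Series (A and B): 0.899964 × 0.924040 = 0.831603
Parallel ([0.831603], C, and D): 1 − (1 − 0.831603)(1 − 0.965992)(1 − 0.757297) = 0.9986

0.9986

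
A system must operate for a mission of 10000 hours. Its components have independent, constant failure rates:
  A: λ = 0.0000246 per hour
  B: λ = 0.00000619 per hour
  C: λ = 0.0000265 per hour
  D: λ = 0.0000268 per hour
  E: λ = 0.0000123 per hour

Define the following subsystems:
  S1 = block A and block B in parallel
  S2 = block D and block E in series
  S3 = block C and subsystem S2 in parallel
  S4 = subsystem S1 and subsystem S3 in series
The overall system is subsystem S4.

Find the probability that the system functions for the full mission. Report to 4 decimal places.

0.9126

R(A) = exp(−0.0000246 × 10000) = 0.781922
R(B) = exp(−0.00000619 × 10000) = 0.939977
R(C) = exp(−0.0000265 × 10000) = 0.767206
R(D) = exp(−0.0000268 × 10000) = 0.764908
R(E) = exp(−0.0000123 × 10000) = 0.884264
Parallel (A and B): 1 − (1 − 0.781922)(1 − 0.939977) = 0.986910
Series (D and E): 0.764908 × 0.884264 = 0.676381
Parallel (C and [0.676381]): 1 − (1 − 0.767206)(1 − 0.676381) = 0.924663
Series ([0.986910] and [0.924663]): 0.986910 × 0.924663 = 0.9126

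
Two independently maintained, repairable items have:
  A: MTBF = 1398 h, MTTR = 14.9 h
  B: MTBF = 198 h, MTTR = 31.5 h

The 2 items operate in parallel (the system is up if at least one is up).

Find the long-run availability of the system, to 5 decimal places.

A(A) = MTBF/(MTBF+MTTR) = 1398/(1398+14.9) = 0.989454
A(B) = MTBF/(MTBF+MTTR) = 198/(198+31.5) = 0.862745
Parallel availability: 1 − (1 − 0.989454)(1 − 0.862745) = 0.99855

0.99855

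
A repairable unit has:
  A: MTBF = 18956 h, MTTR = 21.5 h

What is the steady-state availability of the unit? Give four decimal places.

A(A) = MTBF/(MTBF+MTTR) = 18956/(18956+21.5) = 0.9989

0.9989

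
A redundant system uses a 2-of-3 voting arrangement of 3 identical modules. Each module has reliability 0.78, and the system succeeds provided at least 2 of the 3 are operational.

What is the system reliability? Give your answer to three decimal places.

0.876

R = Σ_{i=2}^{3} C(3,i) p^i (1−p)^{3−i} with p = 0.78
C(3,2)·0.78^2·0.22^1 = 0.40154
C(3,3)·0.78^3·0.22^0 = 0.47455
Sum = 0.876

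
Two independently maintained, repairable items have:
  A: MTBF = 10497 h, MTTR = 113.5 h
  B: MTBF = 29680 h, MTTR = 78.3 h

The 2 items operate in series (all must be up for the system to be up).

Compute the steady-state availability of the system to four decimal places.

0.9867

A(A) = MTBF/(MTBF+MTTR) = 10497/(10497+113.5) = 0.989303
A(B) = MTBF/(MTBF+MTTR) = 29680/(29680+78.3) = 0.997369
Series availability: 0.989303 × 0.997369 = 0.9867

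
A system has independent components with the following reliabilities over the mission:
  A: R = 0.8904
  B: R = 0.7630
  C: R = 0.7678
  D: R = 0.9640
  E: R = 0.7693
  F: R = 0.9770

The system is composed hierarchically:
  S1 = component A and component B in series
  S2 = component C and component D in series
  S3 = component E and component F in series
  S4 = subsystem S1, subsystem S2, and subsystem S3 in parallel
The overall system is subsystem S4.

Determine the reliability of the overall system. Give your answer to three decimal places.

Series (A and B): 0.89040 × 0.76300 = 0.67938
Series (C and D): 0.76780 × 0.96400 = 0.74016
Series (E and F): 0.76930 × 0.97700 = 0.75161
Parallel ([0.67938], [0.74016], and [0.75161]): 1 − (1 − 0.67938)(1 − 0.74016)(1 − 0.75161) = 0.979

0.979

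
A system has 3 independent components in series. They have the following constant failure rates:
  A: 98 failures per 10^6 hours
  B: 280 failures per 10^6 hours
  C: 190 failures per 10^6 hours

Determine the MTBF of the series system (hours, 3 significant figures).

Series of exponential components: λ_sys = Σ λ_i
λ_sys = 0.000098 + 0.00028 + 0.00019 = 5.6800e-04 /h
MTBF = 1 / λ_sys = 1760 h

1760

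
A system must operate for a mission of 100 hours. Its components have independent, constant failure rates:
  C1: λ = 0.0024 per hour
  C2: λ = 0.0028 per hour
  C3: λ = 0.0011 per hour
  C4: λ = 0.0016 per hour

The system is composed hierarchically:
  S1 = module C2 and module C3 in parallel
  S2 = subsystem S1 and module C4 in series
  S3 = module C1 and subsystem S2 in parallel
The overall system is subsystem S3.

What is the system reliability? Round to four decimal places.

0.9638

R(C1) = exp(−0.0024 × 100) = 0.786628
R(C2) = exp(−0.0028 × 100) = 0.755784
R(C3) = exp(−0.0011 × 100) = 0.895834
R(C4) = exp(−0.0016 × 100) = 0.852144
Parallel (C2 and C3): 1 − (1 − 0.755784)(1 − 0.895834) = 0.974561
Series ([0.974561] and C4): 0.974561 × 0.852144 = 0.830466
Parallel (C1 and [0.830466]): 1 − (1 − 0.786628)(1 − 0.830466) = 0.9638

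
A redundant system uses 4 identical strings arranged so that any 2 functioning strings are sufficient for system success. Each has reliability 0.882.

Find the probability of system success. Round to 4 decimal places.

R = Σ_{i=2}^{4} C(4,i) p^i (1−p)^{4−i} with p = 0.882
C(4,2)·0.882^2·0.118^2 = 0.064991
C(4,3)·0.882^3·0.118^1 = 0.323853
C(4,4)·0.882^4·0.118^0 = 0.605166
Sum = 0.9940

0.9940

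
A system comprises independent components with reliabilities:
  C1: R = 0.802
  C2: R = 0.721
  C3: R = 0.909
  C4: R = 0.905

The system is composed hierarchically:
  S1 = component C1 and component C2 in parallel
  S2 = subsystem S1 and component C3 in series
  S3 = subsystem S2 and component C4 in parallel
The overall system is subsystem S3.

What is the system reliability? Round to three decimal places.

0.987

Parallel (C1 and C2): 1 − (1 − 0.80200)(1 − 0.72100) = 0.94476
Series ([0.94476] and C3): 0.94476 × 0.90900 = 0.85879
Parallel ([0.85879] and C4): 1 − (1 − 0.85879)(1 − 0.90500) = 0.987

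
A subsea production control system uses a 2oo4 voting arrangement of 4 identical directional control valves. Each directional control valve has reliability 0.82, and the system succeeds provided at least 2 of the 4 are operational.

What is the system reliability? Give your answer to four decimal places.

R = Σ_{i=2}^{4} C(4,i) p^i (1−p)^{4−i} with p = 0.82
C(4,2)·0.82^2·0.18^2 = 0.130715
C(4,3)·0.82^3·0.18^1 = 0.396985
C(4,4)·0.82^4·0.18^0 = 0.452122
Sum = 0.9798

0.9798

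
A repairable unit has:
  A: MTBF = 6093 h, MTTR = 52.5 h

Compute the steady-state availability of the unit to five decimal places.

0.99146

A(A) = MTBF/(MTBF+MTTR) = 6093/(6093+52.5) = 0.99146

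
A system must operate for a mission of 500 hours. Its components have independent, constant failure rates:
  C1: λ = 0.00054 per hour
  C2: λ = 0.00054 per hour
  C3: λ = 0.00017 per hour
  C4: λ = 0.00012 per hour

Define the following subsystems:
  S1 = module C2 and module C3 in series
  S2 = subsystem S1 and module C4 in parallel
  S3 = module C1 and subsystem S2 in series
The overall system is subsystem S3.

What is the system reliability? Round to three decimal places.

0.750

R(C1) = exp(−0.00054 × 500) = 0.76338
R(C2) = exp(−0.00054 × 500) = 0.76338
R(C3) = exp(−0.00017 × 500) = 0.91851
R(C4) = exp(−0.00012 × 500) = 0.94176
Series (C2 and C3): 0.76338 × 0.91851 = 0.70117
Parallel ([0.70117] and C4): 1 − (1 − 0.70117)(1 − 0.94176) = 0.98260
Series (C1 and [0.98260]): 0.76338 × 0.98260 = 0.750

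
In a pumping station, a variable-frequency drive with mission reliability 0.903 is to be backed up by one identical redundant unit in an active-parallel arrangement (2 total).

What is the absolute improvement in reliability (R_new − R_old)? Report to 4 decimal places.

R_before = 0.903
R_after = 1 − (1 − 0.903)^2 = 0.9906
ΔR = 0.9906 − 0.903 = 0.0876

0.0876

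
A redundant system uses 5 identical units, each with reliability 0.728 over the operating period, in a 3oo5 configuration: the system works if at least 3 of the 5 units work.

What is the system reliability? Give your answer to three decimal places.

0.872

R = Σ_{i=3}^{5} C(5,i) p^i (1−p)^{5−i} with p = 0.728
C(5,3)·0.728^3·0.272^2 = 0.28545
C(5,4)·0.728^4·0.272^1 = 0.38200
C(5,5)·0.728^5·0.272^0 = 0.20448
Sum = 0.872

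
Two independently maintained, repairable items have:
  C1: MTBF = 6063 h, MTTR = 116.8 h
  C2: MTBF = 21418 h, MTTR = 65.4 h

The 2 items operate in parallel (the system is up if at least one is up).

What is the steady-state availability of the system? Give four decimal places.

A(C1) = MTBF/(MTBF+MTTR) = 6063/(6063+116.8) = 0.981100
A(C2) = MTBF/(MTBF+MTTR) = 21418/(21418+65.4) = 0.996956
Parallel availability: 1 − (1 − 0.981100)(1 − 0.996956) = 0.9999

0.9999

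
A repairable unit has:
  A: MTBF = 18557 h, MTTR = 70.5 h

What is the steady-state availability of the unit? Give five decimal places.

0.99622

A(A) = MTBF/(MTBF+MTTR) = 18557/(18557+70.5) = 0.99622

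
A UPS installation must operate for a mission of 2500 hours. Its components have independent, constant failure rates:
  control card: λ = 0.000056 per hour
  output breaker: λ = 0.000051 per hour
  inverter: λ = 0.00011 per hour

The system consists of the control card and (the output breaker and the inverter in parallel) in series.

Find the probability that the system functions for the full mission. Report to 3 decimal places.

0.844

R(control card) = exp(−0.000056 × 2500) = 0.86936
R(output breaker) = exp(−0.000051 × 2500) = 0.88029
R(inverter) = exp(−0.00011 × 2500) = 0.75957
Parallel (output breaker and inverter): 1 − (1 − 0.88029)(1 − 0.75957) = 0.97122
Series (control card and [0.97122]): 0.86936 × 0.97122 = 0.844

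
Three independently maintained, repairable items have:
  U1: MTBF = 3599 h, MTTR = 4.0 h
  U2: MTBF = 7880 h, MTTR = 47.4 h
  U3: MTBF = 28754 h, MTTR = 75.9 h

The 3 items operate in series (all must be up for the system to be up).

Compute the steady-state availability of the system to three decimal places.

A(U1) = MTBF/(MTBF+MTTR) = 3599/(3599+4.0) = 0.998890
A(U2) = MTBF/(MTBF+MTTR) = 7880/(7880+47.4) = 0.994021
A(U3) = MTBF/(MTBF+MTTR) = 28754/(28754+75.9) = 0.997367
Series availability: 0.998890 × 0.994021 × 0.997367 = 0.990

0.990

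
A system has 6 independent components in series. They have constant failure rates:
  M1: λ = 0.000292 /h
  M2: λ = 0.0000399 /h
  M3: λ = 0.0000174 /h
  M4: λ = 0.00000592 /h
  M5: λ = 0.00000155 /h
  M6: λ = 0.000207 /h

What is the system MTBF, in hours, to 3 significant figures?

1770

Series of exponential components: λ_sys = Σ λ_i
λ_sys = 0.000292 + 0.0000399 + 0.0000174 + 0.00000592 + 0.00000155 + 0.000207 = 5.6377e-04 /h
MTBF = 1 / λ_sys = 1770 h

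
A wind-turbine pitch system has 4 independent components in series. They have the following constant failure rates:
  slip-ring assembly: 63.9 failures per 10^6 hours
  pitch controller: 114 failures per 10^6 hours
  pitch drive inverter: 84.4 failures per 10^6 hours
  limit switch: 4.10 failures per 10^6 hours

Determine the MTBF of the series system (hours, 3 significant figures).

3750

Series of exponential components: λ_sys = Σ λ_i
λ_sys = 0.0000639 + 0.000114 + 0.0000844 + 0.00000410 = 2.6640e-04 /h
MTBF = 1 / λ_sys = 3750 h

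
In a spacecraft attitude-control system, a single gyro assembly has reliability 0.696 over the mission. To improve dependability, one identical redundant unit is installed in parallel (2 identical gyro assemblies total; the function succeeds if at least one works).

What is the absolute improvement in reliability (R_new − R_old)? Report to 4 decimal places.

R_before = 0.696
R_after = 1 − (1 − 0.696)^2 = 0.9076
ΔR = 0.9076 − 0.696 = 0.2116

0.2116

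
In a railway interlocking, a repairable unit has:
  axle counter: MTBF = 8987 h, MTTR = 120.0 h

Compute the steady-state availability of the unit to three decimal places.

A(axle counter) = MTBF/(MTBF+MTTR) = 8987/(8987+120.0) = 0.987

0.987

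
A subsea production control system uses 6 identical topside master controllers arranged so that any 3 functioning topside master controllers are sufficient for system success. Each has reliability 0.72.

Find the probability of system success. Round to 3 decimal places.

0.944

R = Σ_{i=3}^{6} C(6,i) p^i (1−p)^{6−i} with p = 0.72
C(6,3)·0.72^3·0.28^3 = 0.16387
C(6,4)·0.72^4·0.28^2 = 0.31604
C(6,5)·0.72^5·0.28^1 = 0.32507
C(6,6)·0.72^6·0.28^0 = 0.13931
Sum = 0.944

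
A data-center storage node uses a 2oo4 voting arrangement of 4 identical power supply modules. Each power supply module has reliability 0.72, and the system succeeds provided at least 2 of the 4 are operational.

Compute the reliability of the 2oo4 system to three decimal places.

0.931

R = Σ_{i=2}^{4} C(4,i) p^i (1−p)^{4−i} with p = 0.72
C(4,2)·0.72^2·0.28^2 = 0.24386
C(4,3)·0.72^3·0.28^1 = 0.41804
C(4,4)·0.72^4·0.28^0 = 0.26874
Sum = 0.931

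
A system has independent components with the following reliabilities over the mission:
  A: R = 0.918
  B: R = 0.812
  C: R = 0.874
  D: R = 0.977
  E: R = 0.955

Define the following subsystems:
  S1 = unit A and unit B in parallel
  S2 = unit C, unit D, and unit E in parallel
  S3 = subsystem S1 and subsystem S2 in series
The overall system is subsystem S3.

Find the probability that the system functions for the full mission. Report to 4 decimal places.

Parallel (A and B): 1 − (1 − 0.918000)(1 − 0.812000) = 0.984584
Parallel (C, D, and E): 1 − (1 − 0.874000)(1 − 0.977000)(1 − 0.955000) = 0.999870
Series ([0.984584] and [0.999870]): 0.984584 × 0.999870 = 0.9845

0.9845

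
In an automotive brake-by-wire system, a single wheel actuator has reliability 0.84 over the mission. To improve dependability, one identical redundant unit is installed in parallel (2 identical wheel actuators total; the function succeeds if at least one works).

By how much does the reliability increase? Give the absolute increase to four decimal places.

R_before = 0.84
R_after = 1 − (1 − 0.84)^2 = 0.9744
ΔR = 0.9744 − 0.84 = 0.1344

0.1344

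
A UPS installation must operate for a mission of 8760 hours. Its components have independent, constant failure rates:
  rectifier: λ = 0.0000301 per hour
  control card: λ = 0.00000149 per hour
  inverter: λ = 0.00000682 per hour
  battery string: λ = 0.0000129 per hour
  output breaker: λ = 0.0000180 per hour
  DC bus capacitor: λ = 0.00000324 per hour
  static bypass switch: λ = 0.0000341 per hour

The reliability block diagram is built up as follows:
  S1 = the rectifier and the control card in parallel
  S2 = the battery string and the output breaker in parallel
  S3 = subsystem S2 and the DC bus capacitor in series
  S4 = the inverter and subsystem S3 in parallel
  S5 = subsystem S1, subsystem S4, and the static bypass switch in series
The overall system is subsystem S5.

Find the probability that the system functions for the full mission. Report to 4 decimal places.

R(rectifier) = exp(−0.0000301 × 8760) = 0.768222
R(control card) = exp(−0.00000149 × 8760) = 0.987032
R(inverter) = exp(−0.00000682 × 8760) = 0.942006
R(battery string) = exp(−0.0000129 × 8760) = 0.893147
R(output breaker) = exp(−0.0000180 × 8760) = 0.854123
R(DC bus capacitor) = exp(−0.00000324 × 8760) = 0.972017
R(static bypass switch) = exp(−0.0000341 × 8760) = 0.741770
Parallel (rectifier and control card): 1 − (1 − 0.768222)(1 − 0.987032) = 0.996994
Parallel (battery string and output breaker): 1 − (1 − 0.893147)(1 − 0.854123) = 0.984413
Series ([0.984413] and DC bus capacitor): 0.984413 × 0.972017 = 0.956866
Parallel (inverter and [0.956866]): 1 − (1 − 0.942006)(1 − 0.956866) = 0.997498
Series ([0.996994], [0.997498], and static bypass switch): 0.996994 × 0.997498 × 0.741770 = 0.7377

0.7377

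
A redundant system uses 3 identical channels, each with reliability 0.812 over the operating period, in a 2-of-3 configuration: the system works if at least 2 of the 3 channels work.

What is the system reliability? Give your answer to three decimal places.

0.907

R = Σ_{i=2}^{3} C(3,i) p^i (1−p)^{3−i} with p = 0.812
C(3,2)·0.812^2·0.188^1 = 0.37187
C(3,3)·0.812^3·0.188^0 = 0.53539
Sum = 0.907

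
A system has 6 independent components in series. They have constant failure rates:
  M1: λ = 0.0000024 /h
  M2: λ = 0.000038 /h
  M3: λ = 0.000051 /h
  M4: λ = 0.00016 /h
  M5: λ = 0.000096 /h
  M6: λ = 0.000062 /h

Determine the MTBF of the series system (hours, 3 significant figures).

Series of exponential components: λ_sys = Σ λ_i
λ_sys = 0.0000024 + 0.000038 + 0.000051 + 0.00016 + 0.000096 + 0.000062 = 4.0940e-04 /h
MTBF = 1 / λ_sys = 2440 h

2440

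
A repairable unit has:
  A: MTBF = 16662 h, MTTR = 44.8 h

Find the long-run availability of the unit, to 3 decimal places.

A(A) = MTBF/(MTBF+MTTR) = 16662/(16662+44.8) = 0.997

0.997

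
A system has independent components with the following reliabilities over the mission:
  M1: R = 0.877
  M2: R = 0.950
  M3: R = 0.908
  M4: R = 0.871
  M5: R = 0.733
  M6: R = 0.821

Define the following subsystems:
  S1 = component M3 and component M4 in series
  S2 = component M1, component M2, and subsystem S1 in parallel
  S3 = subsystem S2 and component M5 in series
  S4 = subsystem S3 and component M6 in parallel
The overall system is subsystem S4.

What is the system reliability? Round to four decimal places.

Series (M3 and M4): 0.908000 × 0.871000 = 0.790868
Parallel (M1, M2, and [0.790868]): 1 − (1 − 0.877000)(1 − 0.950000)(1 − 0.790868) = 0.998714
Series ([0.998714] and M5): 0.998714 × 0.733000 = 0.732057
Parallel ([0.732057] and M6): 1 − (1 − 0.732057)(1 − 0.821000) = 0.9520

0.9520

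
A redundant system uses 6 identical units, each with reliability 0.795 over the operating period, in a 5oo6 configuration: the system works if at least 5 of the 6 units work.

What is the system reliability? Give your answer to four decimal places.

0.6431

R = Σ_{i=5}^{6} C(6,i) p^i (1−p)^{6−i} with p = 0.795
C(6,5)·0.795^5·0.205^1 = 0.390608
C(6,6)·0.795^6·0.205^0 = 0.252466
Sum = 0.6431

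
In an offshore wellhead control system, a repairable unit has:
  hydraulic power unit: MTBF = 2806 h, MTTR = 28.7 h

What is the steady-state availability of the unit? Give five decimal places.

0.98988

A(hydraulic power unit) = MTBF/(MTBF+MTTR) = 2806/(2806+28.7) = 0.98988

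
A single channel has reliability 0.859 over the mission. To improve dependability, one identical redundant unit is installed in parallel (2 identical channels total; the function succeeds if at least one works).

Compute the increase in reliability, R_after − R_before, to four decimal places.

R_before = 0.859
R_after = 1 − (1 − 0.859)^2 = 0.9801
ΔR = 0.9801 − 0.859 = 0.1211

0.1211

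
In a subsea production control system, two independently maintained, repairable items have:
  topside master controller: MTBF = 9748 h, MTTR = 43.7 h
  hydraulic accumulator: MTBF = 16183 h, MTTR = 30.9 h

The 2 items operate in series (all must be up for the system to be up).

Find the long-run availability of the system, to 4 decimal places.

0.9936

A(topside master controller) = MTBF/(MTBF+MTTR) = 9748/(9748+43.7) = 0.995537
A(hydraulic accumulator) = MTBF/(MTBF+MTTR) = 16183/(16183+30.9) = 0.998094
Series availability: 0.995537 × 0.998094 = 0.9936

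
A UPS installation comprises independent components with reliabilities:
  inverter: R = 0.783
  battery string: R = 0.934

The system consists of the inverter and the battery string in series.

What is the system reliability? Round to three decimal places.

Series (inverter and battery string): 0.78300 × 0.93400 = 0.731

0.731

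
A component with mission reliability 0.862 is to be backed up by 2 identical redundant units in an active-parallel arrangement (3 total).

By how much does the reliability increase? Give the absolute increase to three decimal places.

0.135

R_before = 0.862
R_after = 1 − (1 − 0.862)^3 = 0.997
ΔR = 0.997 − 0.862 = 0.135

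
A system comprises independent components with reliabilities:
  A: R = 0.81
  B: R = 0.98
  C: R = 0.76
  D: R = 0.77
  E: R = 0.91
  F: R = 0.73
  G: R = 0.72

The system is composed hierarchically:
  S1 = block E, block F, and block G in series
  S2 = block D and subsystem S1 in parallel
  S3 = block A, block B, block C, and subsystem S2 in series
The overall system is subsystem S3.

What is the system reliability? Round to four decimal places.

Series (E, F, and G): 0.910000 × 0.730000 × 0.720000 = 0.478296
Parallel (D and [0.478296]): 1 − (1 − 0.770000)(1 − 0.478296) = 0.880008
Series (A, B, C, and [0.880008]): 0.810000 × 0.980000 × 0.760000 × 0.880008 = 0.5309

0.5309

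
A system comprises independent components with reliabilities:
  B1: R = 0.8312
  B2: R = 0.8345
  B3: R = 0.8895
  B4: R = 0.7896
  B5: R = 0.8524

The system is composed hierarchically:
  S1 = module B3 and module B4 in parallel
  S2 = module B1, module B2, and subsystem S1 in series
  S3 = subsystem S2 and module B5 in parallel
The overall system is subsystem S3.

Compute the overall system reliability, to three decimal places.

0.952

Parallel (B3 and B4): 1 − (1 − 0.88950)(1 − 0.78960) = 0.97675
Series (B1, B2, and [0.97675]): 0.83120 × 0.83450 × 0.97675 = 0.67751
Parallel ([0.67751] and B5): 1 − (1 − 0.67751)(1 − 0.85240) = 0.952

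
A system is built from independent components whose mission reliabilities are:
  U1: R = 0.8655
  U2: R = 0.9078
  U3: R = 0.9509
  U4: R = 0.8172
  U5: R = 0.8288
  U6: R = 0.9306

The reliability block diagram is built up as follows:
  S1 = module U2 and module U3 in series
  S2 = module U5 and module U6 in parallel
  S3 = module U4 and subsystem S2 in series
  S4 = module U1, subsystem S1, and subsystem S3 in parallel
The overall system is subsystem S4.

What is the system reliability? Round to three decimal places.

0.996

Series (U2 and U3): 0.90780 × 0.95090 = 0.86323
Parallel (U5 and U6): 1 − (1 − 0.82880)(1 − 0.93060) = 0.98812
Series (U4 and [0.98812]): 0.81720 × 0.98812 = 0.80749
Parallel (U1, [0.86323], and [0.80749]): 1 − (1 − 0.86550)(1 − 0.86323)(1 − 0.80749) = 0.996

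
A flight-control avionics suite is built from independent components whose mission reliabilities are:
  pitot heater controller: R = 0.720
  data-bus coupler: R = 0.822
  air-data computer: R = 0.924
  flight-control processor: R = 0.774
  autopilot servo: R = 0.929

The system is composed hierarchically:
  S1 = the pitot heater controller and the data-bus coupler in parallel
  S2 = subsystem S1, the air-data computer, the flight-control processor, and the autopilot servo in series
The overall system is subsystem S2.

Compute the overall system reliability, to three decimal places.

Parallel (pitot heater controller and data-bus coupler): 1 − (1 − 0.72000)(1 − 0.82200) = 0.95016
Series ([0.95016], air-data computer, flight-control processor, and autopilot servo): 0.95016 × 0.92400 × 0.77400 × 0.92900 = 0.631

0.631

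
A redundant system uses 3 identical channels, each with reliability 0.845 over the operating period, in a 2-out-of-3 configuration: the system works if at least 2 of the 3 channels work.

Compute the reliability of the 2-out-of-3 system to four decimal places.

0.9354

R = Σ_{i=2}^{3} C(3,i) p^i (1−p)^{3−i} with p = 0.845
C(3,2)·0.845^2·0.155^1 = 0.332022
C(3,3)·0.845^3·0.155^0 = 0.603351
Sum = 0.9354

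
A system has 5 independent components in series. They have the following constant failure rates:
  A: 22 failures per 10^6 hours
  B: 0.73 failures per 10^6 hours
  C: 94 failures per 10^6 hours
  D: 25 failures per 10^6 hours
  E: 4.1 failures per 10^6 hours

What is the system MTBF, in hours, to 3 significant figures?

Series of exponential components: λ_sys = Σ λ_i
λ_sys = 0.000022 + 0.00000073 + 0.000094 + 0.000025 + 0.0000041 = 1.4583e-04 /h
MTBF = 1 / λ_sys = 6860 h

6860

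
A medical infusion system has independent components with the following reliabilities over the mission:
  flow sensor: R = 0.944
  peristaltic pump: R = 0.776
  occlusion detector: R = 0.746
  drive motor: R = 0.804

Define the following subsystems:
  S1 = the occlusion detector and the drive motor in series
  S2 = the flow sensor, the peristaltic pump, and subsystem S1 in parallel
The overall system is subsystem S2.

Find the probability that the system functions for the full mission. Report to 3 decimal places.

0.995

Series (occlusion detector and drive motor): 0.74600 × 0.80400 = 0.59978
Parallel (flow sensor, peristaltic pump, and [0.59978]): 1 − (1 − 0.94400)(1 − 0.77600)(1 − 0.59978) = 0.995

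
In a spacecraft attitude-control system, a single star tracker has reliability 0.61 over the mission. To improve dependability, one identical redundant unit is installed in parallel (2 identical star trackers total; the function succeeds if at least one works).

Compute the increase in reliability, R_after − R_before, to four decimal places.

R_before = 0.61
R_after = 1 − (1 − 0.61)^2 = 0.8479
ΔR = 0.8479 − 0.61 = 0.2379

0.2379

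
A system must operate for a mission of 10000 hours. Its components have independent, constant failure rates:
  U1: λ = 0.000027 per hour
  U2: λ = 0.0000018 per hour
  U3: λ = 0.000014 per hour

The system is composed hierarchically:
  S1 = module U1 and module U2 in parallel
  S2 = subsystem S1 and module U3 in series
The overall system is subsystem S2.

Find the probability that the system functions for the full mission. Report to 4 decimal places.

R(U1) = exp(−0.000027 × 10000) = 0.763379
R(U2) = exp(−0.0000018 × 10000) = 0.982161
R(U3) = exp(−0.000014 × 10000) = 0.869358
Parallel (U1 and U2): 1 − (1 − 0.763379)(1 − 0.982161) = 0.995779
Series ([0.995779] and U3): 0.995779 × 0.869358 = 0.8657

0.8657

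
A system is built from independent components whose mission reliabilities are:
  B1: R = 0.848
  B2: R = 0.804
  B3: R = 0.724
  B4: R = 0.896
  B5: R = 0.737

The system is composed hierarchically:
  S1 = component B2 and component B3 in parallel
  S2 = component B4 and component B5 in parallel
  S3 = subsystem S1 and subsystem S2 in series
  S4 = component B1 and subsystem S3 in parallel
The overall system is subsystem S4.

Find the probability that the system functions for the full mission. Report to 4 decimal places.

Parallel (B2 and B3): 1 − (1 − 0.804000)(1 − 0.724000) = 0.945904
Parallel (B4 and B5): 1 − (1 − 0.896000)(1 − 0.737000) = 0.972648
Series ([0.945904] and [0.972648]): 0.945904 × 0.972648 = 0.920032
Parallel (B1 and [0.920032]): 1 − (1 − 0.848000)(1 − 0.920032) = 0.9878

0.9878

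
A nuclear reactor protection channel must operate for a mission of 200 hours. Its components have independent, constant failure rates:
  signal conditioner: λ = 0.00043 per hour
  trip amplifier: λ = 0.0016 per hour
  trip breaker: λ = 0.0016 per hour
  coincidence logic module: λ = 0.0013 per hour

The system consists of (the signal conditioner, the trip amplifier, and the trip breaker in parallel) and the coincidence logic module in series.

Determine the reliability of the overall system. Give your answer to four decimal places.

0.7663

R(signal conditioner) = exp(−0.00043 × 200) = 0.917594
R(trip amplifier) = exp(−0.0016 × 200) = 0.726149
R(trip breaker) = exp(−0.0016 × 200) = 0.726149
R(coincidence logic module) = exp(−0.0013 × 200) = 0.771052
Parallel (signal conditioner, trip amplifier, and trip breaker): 1 − (1 − 0.917594)(1 − 0.726149)(1 − 0.726149) = 0.993820
Series ([0.993820] and coincidence logic module): 0.993820 × 0.771052 = 0.7663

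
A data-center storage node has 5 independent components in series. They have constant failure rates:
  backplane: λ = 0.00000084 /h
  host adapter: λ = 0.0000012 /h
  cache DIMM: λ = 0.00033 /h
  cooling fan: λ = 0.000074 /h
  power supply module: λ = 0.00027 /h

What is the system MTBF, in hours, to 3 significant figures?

1480

Series of exponential components: λ_sys = Σ λ_i
λ_sys = 0.00000084 + 0.0000012 + 0.00033 + 0.000074 + 0.00027 = 6.7604e-04 /h
MTBF = 1 / λ_sys = 1480 h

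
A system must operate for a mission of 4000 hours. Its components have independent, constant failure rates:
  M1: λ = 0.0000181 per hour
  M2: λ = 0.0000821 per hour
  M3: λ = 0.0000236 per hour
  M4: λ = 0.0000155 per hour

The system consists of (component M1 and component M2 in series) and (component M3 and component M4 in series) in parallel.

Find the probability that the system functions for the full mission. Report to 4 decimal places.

0.9522

R(M1) = exp(−0.0000181 × 4000) = 0.930159
R(M2) = exp(−0.0000821 × 4000) = 0.720075
R(M3) = exp(−0.0000236 × 4000) = 0.909919
R(M4) = exp(−0.0000155 × 4000) = 0.939883
Series (M1 and M2): 0.930159 × 0.720075 = 0.669784
Series (M3 and M4): 0.909919 × 0.939883 = 0.855217
Parallel ([0.669784] and [0.855217]): 1 − (1 − 0.669784)(1 − 0.855217) = 0.9522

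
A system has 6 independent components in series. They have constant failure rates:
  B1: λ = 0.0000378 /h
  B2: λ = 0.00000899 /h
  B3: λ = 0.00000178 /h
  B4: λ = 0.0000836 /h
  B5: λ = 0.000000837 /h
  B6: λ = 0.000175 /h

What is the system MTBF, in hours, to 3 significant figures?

Series of exponential components: λ_sys = Σ λ_i
λ_sys = 0.0000378 + 0.00000899 + 0.00000178 + 0.0000836 + 0.000000837 + 0.000175 = 3.0801e-04 /h
MTBF = 1 / λ_sys = 3250 h

3250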